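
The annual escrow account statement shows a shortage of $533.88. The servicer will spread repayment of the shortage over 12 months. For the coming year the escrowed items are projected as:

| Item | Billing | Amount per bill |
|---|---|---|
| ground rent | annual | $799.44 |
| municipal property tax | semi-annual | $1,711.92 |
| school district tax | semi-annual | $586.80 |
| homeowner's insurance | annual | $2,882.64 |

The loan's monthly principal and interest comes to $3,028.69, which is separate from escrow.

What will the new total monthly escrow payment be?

$734.45

Ground rent: $799.44 annually
Municipal property tax: $1,711.92 × 2 = $3,423.84 annually
School district tax: $586.80 × 2 = $1,173.60 annually
Homeowner's insurance: $2,882.64 annually
Combined annual = $8,279.52
Base monthly escrow = $8,279.52 / 12 = $689.96
Monthly shortage recovery: $533.88 ÷ 12 = $44.49
Adjusted monthly = $689.96 + $44.49 = $734.45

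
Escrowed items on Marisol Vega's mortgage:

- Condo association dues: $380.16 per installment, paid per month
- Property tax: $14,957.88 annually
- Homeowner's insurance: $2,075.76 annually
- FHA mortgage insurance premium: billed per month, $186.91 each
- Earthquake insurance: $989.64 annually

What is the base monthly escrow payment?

$2,069.01

Condo association dues = $380.16 × 12 = $4,561.92
Property tax = $14,957.88
Homeowner's insurance = $2,075.76
FHA mortgage insurance premium = $186.91 × 12 = $2,242.92
Earthquake insurance = $989.64
Annual escrow total = $24,828.12
Per month = $24,828.12 ÷ 12 = $2,069.01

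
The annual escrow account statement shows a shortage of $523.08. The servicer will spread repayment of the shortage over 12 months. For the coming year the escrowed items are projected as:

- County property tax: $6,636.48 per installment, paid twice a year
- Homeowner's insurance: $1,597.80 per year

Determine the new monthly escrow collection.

County property tax — $6,636.48 × 2 = $13,272.96 annually
Homeowner's insurance — $1,597.80 annually
Combined annual = $14,870.76
Monthly = $14,870.76 / 12 = $1,239.23
Monthly shortage recovery: $523.08 ÷ 12 = $43.59
New monthly escrow = $1,239.23 + $43.59 = $1,282.82

$1,282.82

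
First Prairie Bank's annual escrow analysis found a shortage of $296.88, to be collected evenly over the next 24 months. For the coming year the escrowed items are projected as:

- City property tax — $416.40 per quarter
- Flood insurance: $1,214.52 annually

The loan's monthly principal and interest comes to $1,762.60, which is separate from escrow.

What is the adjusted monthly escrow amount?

City property tax: $416.40 × 4 = $1,665.60
Flood insurance: $1,214.52
Yearly total = $1,665.60 + $1,214.52 = $2,880.12
Base monthly escrow = $2,880.12 ÷ 12 = $240.01
Shortage per month = $296.88 ÷ 24 = $12.37
Adjusted monthly = $240.01 + $12.37 = $252.38

$252.38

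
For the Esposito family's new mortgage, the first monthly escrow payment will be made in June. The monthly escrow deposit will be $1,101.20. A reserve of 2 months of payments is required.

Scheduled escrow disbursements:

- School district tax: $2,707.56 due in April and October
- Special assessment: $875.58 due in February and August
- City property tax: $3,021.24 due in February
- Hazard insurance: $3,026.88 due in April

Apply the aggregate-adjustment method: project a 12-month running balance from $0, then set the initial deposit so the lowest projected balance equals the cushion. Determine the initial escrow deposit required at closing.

Cushion = 2 × $1,101.20 = $2,202.40
Trial balance (start $0, +$1,101.20 each month, − disbursements):
  Jun: +$1,101.20 → $1,101.20
  Jul: +$1,101.20 → $2,202.40
  Aug: +$1,101.20 − $875.58 → $2,428.02
  Sep: +$1,101.20 → $3,529.22
  Oct: +$1,101.20 − $2,707.56 → $1,922.86
  Nov: +$1,101.20 → $3,024.06
  Dec: +$1,101.20 → $4,125.26
  Jan: +$1,101.20 → $5,226.46
  Feb: +$1,101.20 − $3,896.82 → $2,430.84
  Mar: +$1,101.20 → $3,532.04
  Apr: +$1,101.20 − $5,734.44 → -$1,101.20
  May: +$1,101.20 → $0.00
Lowest trial balance = -$1,101.20 (Apr)
Initial deposit = cushion − low point = $2,202.40 − (-$1,101.20) = $3,303.60

$3,303.60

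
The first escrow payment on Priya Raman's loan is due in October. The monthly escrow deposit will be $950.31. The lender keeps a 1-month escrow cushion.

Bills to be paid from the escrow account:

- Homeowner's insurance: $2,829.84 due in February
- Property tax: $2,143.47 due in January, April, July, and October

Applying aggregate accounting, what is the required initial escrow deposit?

$3,558.39

Cushion = 1 × $950.31 = $950.31
Trial balance (start $0, +$950.31 each month, − disbursements):
  Oct: +$950.31 − $2,143.47 → -$1,193.16
  Nov: +$950.31 → -$242.85
  Dec: +$950.31 → $707.46
  Jan: +$950.31 − $2,143.47 → -$485.70
  Feb: +$950.31 − $2,829.84 → -$2,365.23
  Mar: +$950.31 → -$1,414.92
  Apr: +$950.31 − $2,143.47 → -$2,608.08
  May: +$950.31 → -$1,657.77
  Jun: +$950.31 → -$707.46
  Jul: +$950.31 − $2,143.47 → -$1,900.62
  Aug: +$950.31 → -$950.31
  Sep: +$950.31 → $0.00
Lowest trial balance = -$2,608.08 (Apr)
Initial deposit = cushion − low point = $950.31 − (-$2,608.08) = $3,558.39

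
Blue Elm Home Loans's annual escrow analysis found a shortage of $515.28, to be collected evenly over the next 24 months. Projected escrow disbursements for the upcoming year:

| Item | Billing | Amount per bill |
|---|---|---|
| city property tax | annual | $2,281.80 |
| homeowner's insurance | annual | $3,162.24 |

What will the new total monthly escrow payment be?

$475.14

City property tax = $2,281.80 annually
Homeowner's insurance = $3,162.24 annually
Annual escrow total = $5,444.04
Base monthly escrow = $5,444.04 / 12 = $453.67
Monthly shortage recovery: $515.28 / 24 = $21.47
New monthly escrow = $453.67 + $21.47 = $475.14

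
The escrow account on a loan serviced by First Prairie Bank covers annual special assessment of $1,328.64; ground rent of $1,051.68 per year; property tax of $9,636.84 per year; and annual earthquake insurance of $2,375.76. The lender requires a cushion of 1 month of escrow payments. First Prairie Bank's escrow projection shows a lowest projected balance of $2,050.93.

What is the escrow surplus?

$851.52

Special assessment = $1,328.64 annually
Ground rent = $1,051.68 annually
Property tax = $9,636.84 annually
Earthquake insurance = $2,375.76 annually
Total annual escrow = $1,328.64 + $1,051.68 + $9,636.84 + $2,375.76 = $14,392.92
Monthly escrow = $14,392.92 ÷ 12 = $1,199.41
Cushion = 1 × $1,199.41 = $1,199.41
Surplus = $2,050.93 − $1,199.41 = $851.52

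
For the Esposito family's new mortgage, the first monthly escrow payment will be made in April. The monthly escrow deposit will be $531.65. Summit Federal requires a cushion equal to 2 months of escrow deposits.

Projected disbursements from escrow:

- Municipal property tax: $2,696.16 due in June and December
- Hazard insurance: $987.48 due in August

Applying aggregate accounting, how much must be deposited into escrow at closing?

Cushion = 2 × $531.65 = $1,063.30
Trial balance (start $0, +$531.65 each month, − disbursements):
  Apr: +$531.65 → $531.65
  May: +$531.65 → $1,063.30
  Jun: +$531.65 − $2,696.16 → -$1,101.21
  Jul: +$531.65 → -$569.56
  Aug: +$531.65 − $987.48 → -$1,025.39
  Sep: +$531.65 → -$493.74
  Oct: +$531.65 → $37.91
  Nov: +$531.65 → $569.56
  Dec: +$531.65 − $2,696.16 → -$1,594.95
  Jan: +$531.65 → -$1,063.30
  Feb: +$531.65 → -$531.65
  Mar: +$531.65 → $0.00
Lowest trial balance = -$1,594.95 (Dec)
Initial deposit = cushion − low point = $1,063.30 − (-$1,594.95) = $2,658.25

$2,658.25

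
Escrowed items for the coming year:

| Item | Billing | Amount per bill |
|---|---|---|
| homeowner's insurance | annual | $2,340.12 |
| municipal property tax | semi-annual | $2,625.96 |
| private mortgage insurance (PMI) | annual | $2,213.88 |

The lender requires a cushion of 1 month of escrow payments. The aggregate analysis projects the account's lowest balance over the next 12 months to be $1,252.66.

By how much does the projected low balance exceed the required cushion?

Homeowner's insurance — $2,340.12/yr
Municipal property tax — $2,625.96 × 2 = $5,251.92/yr
Private mortgage insurance (PMI) — $2,213.88/yr
Yearly total = $2,340.12 + $5,251.92 + $2,213.88 = $9,805.92
Per month = $9,805.92 / 12 = $817.16
Required cushion = 1 × $817.16 = $817.16
Surplus = $1,252.66 − $817.16 = $435.50

$435.50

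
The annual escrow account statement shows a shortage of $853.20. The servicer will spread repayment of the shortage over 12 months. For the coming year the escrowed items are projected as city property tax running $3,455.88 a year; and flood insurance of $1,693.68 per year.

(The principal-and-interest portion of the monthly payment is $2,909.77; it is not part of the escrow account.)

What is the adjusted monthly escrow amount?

$500.23

City property tax = $3,455.88/yr
Flood insurance = $1,693.68/yr
Total per year = $3,455.88 + $1,693.68 = $5,149.56
Base monthly escrow = $5,149.56 ÷ 12 = $429.13
Shortage per month = $853.20 / 12 = $71.10
New monthly escrow = $429.13 + $71.10 = $500.23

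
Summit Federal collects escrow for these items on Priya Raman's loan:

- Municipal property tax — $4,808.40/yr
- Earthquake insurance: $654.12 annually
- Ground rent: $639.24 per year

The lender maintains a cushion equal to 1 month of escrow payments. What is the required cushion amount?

$508.48

Municipal property tax — $4,808.40 annually
Earthquake insurance — $654.12 annually
Ground rent — $639.24 annually
Yearly total = $6,101.76
Monthly escrow = $6,101.76 / 12 = $508.48
Cushion = 1 × $508.48 = $508.48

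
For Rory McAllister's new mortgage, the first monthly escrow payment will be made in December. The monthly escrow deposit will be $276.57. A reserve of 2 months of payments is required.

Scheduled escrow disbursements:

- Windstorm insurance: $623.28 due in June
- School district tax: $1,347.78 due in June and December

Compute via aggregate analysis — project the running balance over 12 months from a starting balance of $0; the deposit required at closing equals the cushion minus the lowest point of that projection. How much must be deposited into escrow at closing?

Cushion = 2 × $276.57 = $553.14
Trial balance (start $0, +$276.57 each month, − disbursements):
  Dec: +$276.57 − $1,347.78 → -$1,071.21
  Jan: +$276.57 → -$794.64
  Feb: +$276.57 → -$518.07
  Mar: +$276.57 → -$241.50
  Apr: +$276.57 → $35.07
  May: +$276.57 → $311.64
  Jun: +$276.57 − $1,971.06 → -$1,382.85
  Jul: +$276.57 → -$1,106.28
  Aug: +$276.57 → -$829.71
  Sep: +$276.57 → -$553.14
  Oct: +$276.57 → -$276.57
  Nov: +$276.57 → $0.00
Lowest trial balance = -$1,382.85 (Jun)
Initial deposit = cushion − low point = $553.14 − (-$1,382.85) = $1,935.99

$1,935.99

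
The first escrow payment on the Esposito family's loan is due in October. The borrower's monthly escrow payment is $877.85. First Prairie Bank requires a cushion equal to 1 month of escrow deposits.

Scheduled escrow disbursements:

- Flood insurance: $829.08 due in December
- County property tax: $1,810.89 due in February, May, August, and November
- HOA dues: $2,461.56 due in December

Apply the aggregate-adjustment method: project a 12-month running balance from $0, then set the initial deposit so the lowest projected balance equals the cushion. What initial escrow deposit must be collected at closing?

$3,401.02

Cushion = 1 × $877.85 = $877.85
Trial balance (start $0, +$877.85 each month, − disbursements):
  Oct: +$877.85 → $877.85
  Nov: +$877.85 − $1,810.89 → -$55.19
  Dec: +$877.85 − $3,290.64 → -$2,467.98
  Jan: +$877.85 → -$1,590.13
  Feb: +$877.85 − $1,810.89 → -$2,523.17
  Mar: +$877.85 → -$1,645.32
  Apr: +$877.85 → -$767.47
  May: +$877.85 − $1,810.89 → -$1,700.51
  Jun: +$877.85 → -$822.66
  Jul: +$877.85 → $55.19
  Aug: +$877.85 − $1,810.89 → -$877.85
  Sep: +$877.85 → $0.00
Lowest trial balance = -$2,523.17 (Feb)
Initial deposit = cushion − low point = $877.85 − (-$2,523.17) = $3,401.02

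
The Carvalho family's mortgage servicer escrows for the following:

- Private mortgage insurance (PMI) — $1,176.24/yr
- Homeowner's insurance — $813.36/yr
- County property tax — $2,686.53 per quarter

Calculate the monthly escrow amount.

$1,061.31

Private mortgage insurance (PMI): $1,176.24
Homeowner's insurance: $813.36
County property tax: $2,686.53 × 4 = $10,746.12
Yearly total = $12,735.72
Per month = $12,735.72 / 12 = $1,061.31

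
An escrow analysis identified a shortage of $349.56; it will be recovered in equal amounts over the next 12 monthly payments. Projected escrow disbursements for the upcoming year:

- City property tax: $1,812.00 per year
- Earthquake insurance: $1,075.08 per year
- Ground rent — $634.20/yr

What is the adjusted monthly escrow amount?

City property tax — $1,812.00 per year
Earthquake insurance — $1,075.08 per year
Ground rent — $634.20 per year
Combined annual = $3,521.28
Per month = $3,521.28 / 12 = $293.44
Monthly shortage recovery: $349.56 / 12 = $29.13
New monthly escrow = $293.44 + $29.13 = $322.57

$322.57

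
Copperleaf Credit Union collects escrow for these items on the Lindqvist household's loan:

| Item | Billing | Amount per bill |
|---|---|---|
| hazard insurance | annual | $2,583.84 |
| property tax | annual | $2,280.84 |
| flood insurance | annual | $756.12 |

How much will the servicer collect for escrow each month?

Hazard insurance — $2,583.84/yr
Property tax — $2,280.84/yr
Flood insurance — $756.12/yr
Yearly total = $5,620.80
Monthly escrow = $5,620.80 / 12 = $468.40

$468.40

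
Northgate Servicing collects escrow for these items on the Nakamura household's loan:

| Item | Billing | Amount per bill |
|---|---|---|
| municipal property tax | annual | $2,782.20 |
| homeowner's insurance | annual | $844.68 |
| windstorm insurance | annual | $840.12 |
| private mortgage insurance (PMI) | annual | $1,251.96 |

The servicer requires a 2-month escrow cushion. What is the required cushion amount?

$953.16

Municipal property tax = $2,782.20 per year
Homeowner's insurance = $844.68 per year
Windstorm insurance = $840.12 per year
Private mortgage insurance (PMI) = $1,251.96 per year
Total annual escrow = $2,782.20 + $844.68 + $840.12 + $1,251.96 = $5,718.96
Base monthly escrow = $5,718.96 / 12 = $476.58
Cushion = 2 × $476.58 = $953.16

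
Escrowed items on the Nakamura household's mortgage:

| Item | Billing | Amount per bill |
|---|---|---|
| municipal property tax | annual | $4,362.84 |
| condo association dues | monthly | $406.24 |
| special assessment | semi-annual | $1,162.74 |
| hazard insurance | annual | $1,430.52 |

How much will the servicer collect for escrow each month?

$1,082.81

Municipal property tax = $4,362.84 per year
Condo association dues = $406.24 × 12 = $4,874.88 per year
Special assessment = $1,162.74 × 2 = $2,325.48 per year
Hazard insurance = $1,430.52 per year
Combined annual = $4,362.84 + $4,874.88 + $2,325.48 + $1,430.52 = $12,993.72
Monthly escrow = $12,993.72 / 12 = $1,082.81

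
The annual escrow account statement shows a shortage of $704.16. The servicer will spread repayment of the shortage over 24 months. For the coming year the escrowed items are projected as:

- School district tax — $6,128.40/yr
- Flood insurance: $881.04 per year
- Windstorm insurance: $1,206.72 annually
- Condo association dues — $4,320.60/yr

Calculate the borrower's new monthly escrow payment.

$1,074.07

School district tax: $6,128.40 per year
Flood insurance: $881.04 per year
Windstorm insurance: $1,206.72 per year
Condo association dues: $4,320.60 per year
Annual escrow total = $6,128.40 + $881.04 + $1,206.72 + $4,320.60 = $12,536.76
Base monthly escrow = $12,536.76 ÷ 12 = $1,044.73
Monthly shortage recovery: $704.16 / 24 = $29.34
Adjusted monthly = $1,044.73 + $29.34 = $1,074.07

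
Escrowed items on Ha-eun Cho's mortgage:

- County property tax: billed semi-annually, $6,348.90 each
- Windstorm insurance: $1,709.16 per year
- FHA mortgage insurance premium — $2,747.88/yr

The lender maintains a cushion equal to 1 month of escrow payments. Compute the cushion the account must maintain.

County property tax = $6,348.90 × 2 = $12,697.80
Windstorm insurance = $1,709.16
FHA mortgage insurance premium = $2,747.88
Yearly total = $12,697.80 + $1,709.16 + $2,747.88 = $17,154.84
Per month = $17,154.84 / 12 = $1,429.57
Cushion = 1 × $1,429.57 = $1,429.57

$1,429.57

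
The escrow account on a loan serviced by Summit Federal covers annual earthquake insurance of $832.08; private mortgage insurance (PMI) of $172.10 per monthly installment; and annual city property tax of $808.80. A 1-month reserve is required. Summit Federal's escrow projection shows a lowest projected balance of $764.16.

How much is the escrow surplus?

Earthquake insurance = $832.08 annually
Private mortgage insurance (PMI) = $172.10 × 12 = $2,065.20 annually
City property tax = $808.80 annually
Combined annual = $3,706.08
Monthly escrow = $3,706.08 / 12 = $308.84
Required cushion = 1 × $308.84 = $308.84
Excess over cushion: $764.16 − $308.84 = $455.32

$455.32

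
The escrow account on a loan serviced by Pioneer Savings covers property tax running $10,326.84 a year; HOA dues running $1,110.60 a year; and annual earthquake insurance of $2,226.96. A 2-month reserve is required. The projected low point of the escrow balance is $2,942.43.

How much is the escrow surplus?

$665.03

Property tax = $10,326.84 annually
HOA dues = $1,110.60 annually
Earthquake insurance = $2,226.96 annually
Total annual escrow = $10,326.84 + $1,110.60 + $2,226.96 = $13,664.40
Monthly escrow = $13,664.40 ÷ 12 = $1,138.70
Required reserve = 2 × $1,138.70 = $2,277.40
Surplus = $2,942.43 − $2,277.40 = $665.03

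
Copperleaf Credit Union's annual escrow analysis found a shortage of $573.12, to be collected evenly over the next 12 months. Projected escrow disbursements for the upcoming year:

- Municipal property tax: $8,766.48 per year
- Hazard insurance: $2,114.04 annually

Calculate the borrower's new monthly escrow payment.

Municipal property tax — $8,766.48
Hazard insurance — $2,114.04
Combined annual = $8,766.48 + $2,114.04 = $10,880.52
Base monthly escrow = $10,880.52 / 12 = $906.71
Shortage per month = $573.12 / 12 = $47.76
Adjusted monthly = $906.71 + $47.76 = $954.47

$954.47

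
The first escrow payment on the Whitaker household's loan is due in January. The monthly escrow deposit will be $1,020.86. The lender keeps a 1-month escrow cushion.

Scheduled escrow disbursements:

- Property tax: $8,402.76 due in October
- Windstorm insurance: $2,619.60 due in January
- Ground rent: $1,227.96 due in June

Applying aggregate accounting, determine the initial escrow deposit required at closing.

$3,062.58

Cushion = 1 × $1,020.86 = $1,020.86
Trial balance (start $0, +$1,020.86 each month, − disbursements):
  Jan: +$1,020.86 − $2,619.60 → -$1,598.74
  Feb: +$1,020.86 → -$577.88
  Mar: +$1,020.86 → $442.98
  Apr: +$1,020.86 → $1,463.84
  May: +$1,020.86 → $2,484.70
  Jun: +$1,020.86 − $1,227.96 → $2,277.60
  Jul: +$1,020.86 → $3,298.46
  Aug: +$1,020.86 → $4,319.32
  Sep: +$1,020.86 → $5,340.18
  Oct: +$1,020.86 − $8,402.76 → -$2,041.72
  Nov: +$1,020.86 → -$1,020.86
  Dec: +$1,020.86 → $0.00
Lowest trial balance = -$2,041.72 (Oct)
Initial deposit = cushion − low point = $1,020.86 − (-$2,041.72) = $3,062.58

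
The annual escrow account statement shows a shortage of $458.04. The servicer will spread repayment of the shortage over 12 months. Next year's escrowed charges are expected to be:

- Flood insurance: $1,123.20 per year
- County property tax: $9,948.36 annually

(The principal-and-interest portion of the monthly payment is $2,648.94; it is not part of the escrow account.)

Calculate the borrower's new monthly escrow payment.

Flood insurance: $1,123.20
County property tax: $9,948.36
Combined annual = $1,123.20 + $9,948.36 = $11,071.56
Per month = $11,071.56 / 12 = $922.63
Shortage per month = $458.04 / 12 = $38.17
New monthly escrow = $922.63 + $38.17 = $960.80

$960.80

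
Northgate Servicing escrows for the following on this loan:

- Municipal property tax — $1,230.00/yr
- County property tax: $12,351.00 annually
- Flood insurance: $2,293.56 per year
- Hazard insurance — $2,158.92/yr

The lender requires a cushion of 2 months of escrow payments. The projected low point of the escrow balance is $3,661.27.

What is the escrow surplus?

Municipal property tax — $1,230.00 annually
County property tax — $12,351.00 annually
Flood insurance — $2,293.56 annually
Hazard insurance — $2,158.92 annually
Combined annual = $1,230.00 + $12,351.00 + $2,293.56 + $2,158.92 = $18,033.48
Base monthly escrow = $18,033.48 ÷ 12 = $1,502.79
Required reserve = 2 × $1,502.79 = $3,005.58
Excess over cushion: $3,661.27 − $3,005.58 = $655.69

$655.69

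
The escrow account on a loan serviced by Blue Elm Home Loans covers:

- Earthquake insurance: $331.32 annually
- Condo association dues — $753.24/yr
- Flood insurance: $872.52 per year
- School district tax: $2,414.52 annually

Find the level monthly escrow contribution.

$364.30

Earthquake insurance = $331.32
Condo association dues = $753.24
Flood insurance = $872.52
School district tax = $2,414.52
Annual escrow total = $331.32 + $753.24 + $872.52 + $2,414.52 = $4,371.60
Monthly = $4,371.60 / 12 = $364.30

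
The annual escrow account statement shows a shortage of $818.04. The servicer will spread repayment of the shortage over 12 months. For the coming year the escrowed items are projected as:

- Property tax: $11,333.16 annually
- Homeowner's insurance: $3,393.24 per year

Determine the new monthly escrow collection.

Property tax — $11,333.16/yr
Homeowner's insurance — $3,393.24/yr
Annual escrow total = $14,726.40
Monthly = $14,726.40 / 12 = $1,227.20
Shortage spread = $818.04 ÷ 12 = $68.17/mo
Adjusted monthly = $1,227.20 + $68.17 = $1,295.37

$1,295.37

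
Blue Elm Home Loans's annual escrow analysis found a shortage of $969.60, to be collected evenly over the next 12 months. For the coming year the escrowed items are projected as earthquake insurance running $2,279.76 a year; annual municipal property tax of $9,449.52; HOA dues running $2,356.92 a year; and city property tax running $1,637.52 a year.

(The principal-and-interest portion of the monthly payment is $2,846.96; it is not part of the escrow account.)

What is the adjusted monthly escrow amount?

Earthquake insurance — $2,279.76 per year
Municipal property tax — $9,449.52 per year
HOA dues — $2,356.92 per year
City property tax — $1,637.52 per year
Annual escrow total = $2,279.76 + $9,449.52 + $2,356.92 + $1,637.52 = $15,723.72
Monthly escrow = $15,723.72 ÷ 12 = $1,310.31
Shortage spread = $969.60 / 12 = $80.80/mo
Adjusted monthly = $1,310.31 + $80.80 = $1,391.11

$1,391.11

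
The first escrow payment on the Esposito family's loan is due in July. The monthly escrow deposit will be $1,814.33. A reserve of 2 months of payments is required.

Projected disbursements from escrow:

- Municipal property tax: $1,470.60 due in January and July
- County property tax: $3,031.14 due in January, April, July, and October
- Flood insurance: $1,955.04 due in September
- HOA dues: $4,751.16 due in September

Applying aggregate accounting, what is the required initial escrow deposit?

Cushion = 2 × $1,814.33 = $3,628.66
Trial balance (start $0, +$1,814.33 each month, − disbursements):
  Jul: +$1,814.33 − $4,501.74 → -$2,687.41
  Aug: +$1,814.33 → -$873.08
  Sep: +$1,814.33 − $6,706.20 → -$5,764.95
  Oct: +$1,814.33 − $3,031.14 → -$6,981.76
  Nov: +$1,814.33 → -$5,167.43
  Dec: +$1,814.33 → -$3,353.10
  Jan: +$1,814.33 − $4,501.74 → -$6,040.51
  Feb: +$1,814.33 → -$4,226.18
  Mar: +$1,814.33 → -$2,411.85
  Apr: +$1,814.33 − $3,031.14 → -$3,628.66
  May: +$1,814.33 → -$1,814.33
  Jun: +$1,814.33 → $0.00
Lowest trial balance = -$6,981.76 (Oct)
Initial deposit = cushion − low point = $3,628.66 − (-$6,981.76) = $10,610.42

$10,610.42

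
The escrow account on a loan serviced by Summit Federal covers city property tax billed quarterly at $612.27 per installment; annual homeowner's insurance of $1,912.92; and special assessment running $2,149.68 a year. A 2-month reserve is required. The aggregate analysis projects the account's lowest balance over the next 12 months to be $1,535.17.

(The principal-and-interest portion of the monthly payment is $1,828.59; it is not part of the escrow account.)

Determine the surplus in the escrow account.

$449.89

City property tax = $612.27 × 4 = $2,449.08/yr
Homeowner's insurance = $1,912.92/yr
Special assessment = $2,149.68/yr
Combined annual = $2,449.08 + $1,912.92 + $2,149.68 = $6,511.68
Monthly escrow = $6,511.68 / 12 = $542.64
Required cushion = 2 × $542.64 = $1,085.28
Surplus = $1,535.17 − $1,085.28 = $449.89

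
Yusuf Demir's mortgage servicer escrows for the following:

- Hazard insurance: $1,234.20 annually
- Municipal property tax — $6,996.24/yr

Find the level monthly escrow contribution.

$685.87

Hazard insurance = $1,234.20/yr
Municipal property tax = $6,996.24/yr
Total annual escrow = $1,234.20 + $6,996.24 = $8,230.44
Monthly escrow = $8,230.44 / 12 = $685.87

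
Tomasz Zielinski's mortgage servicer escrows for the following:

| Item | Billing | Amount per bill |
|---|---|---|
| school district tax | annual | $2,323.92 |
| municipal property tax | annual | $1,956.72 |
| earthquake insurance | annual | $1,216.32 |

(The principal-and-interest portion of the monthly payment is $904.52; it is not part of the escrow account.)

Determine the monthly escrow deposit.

School district tax — $2,323.92 per year
Municipal property tax — $1,956.72 per year
Earthquake insurance — $1,216.32 per year
Yearly total = $5,496.96
Monthly escrow = $5,496.96 ÷ 12 = $458.08

$458.08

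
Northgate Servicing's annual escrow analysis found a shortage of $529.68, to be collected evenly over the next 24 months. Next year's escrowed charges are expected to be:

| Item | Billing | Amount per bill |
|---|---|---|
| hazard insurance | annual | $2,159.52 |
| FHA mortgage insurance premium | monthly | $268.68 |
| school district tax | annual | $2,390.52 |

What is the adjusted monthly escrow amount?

Hazard insurance = $2,159.52/yr
FHA mortgage insurance premium = $268.68 × 12 = $3,224.16/yr
School district tax = $2,390.52/yr
Total annual escrow = $2,159.52 + $3,224.16 + $2,390.52 = $7,774.20
Monthly escrow = $7,774.20 ÷ 12 = $647.85
Shortage per month = $529.68 / 24 = $22.07
Adjusted monthly = $647.85 + $22.07 = $669.92

$669.92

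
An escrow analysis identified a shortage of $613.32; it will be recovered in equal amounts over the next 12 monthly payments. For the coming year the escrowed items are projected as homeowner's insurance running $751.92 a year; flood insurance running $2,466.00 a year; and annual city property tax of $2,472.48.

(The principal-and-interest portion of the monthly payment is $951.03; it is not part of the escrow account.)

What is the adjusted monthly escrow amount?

$525.31

Homeowner's insurance — $751.92 per year
Flood insurance — $2,466.00 per year
City property tax — $2,472.48 per year
Total annual escrow = $5,690.40
Base monthly escrow = $5,690.40 ÷ 12 = $474.20
Shortage per month = $613.32 / 12 = $51.11
New monthly escrow = $474.20 + $51.11 = $525.31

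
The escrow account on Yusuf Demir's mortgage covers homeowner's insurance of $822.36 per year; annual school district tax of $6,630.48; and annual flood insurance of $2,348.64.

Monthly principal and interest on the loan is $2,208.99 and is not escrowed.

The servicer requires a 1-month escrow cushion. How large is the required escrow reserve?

$816.79

Homeowner's insurance: $822.36 per year
School district tax: $6,630.48 per year
Flood insurance: $2,348.64 per year
Total per year = $9,801.48
Base monthly escrow = $9,801.48 / 12 = $816.79
Reserve = 1 × $816.79 = $816.79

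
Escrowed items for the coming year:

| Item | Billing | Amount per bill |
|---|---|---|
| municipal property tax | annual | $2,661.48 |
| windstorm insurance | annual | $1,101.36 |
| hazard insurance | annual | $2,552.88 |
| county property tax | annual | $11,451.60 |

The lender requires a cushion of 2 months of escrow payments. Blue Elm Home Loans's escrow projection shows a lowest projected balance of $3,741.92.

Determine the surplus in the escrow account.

Municipal property tax: $2,661.48
Windstorm insurance: $1,101.36
Hazard insurance: $2,552.88
County property tax: $11,451.60
Yearly total = $2,661.48 + $1,101.36 + $2,552.88 + $11,451.60 = $17,767.32
Monthly escrow = $17,767.32 / 12 = $1,480.61
Required cushion = 2 × $1,480.61 = $2,961.22
Surplus = $3,741.92 − $2,961.22 = $780.70

$780.70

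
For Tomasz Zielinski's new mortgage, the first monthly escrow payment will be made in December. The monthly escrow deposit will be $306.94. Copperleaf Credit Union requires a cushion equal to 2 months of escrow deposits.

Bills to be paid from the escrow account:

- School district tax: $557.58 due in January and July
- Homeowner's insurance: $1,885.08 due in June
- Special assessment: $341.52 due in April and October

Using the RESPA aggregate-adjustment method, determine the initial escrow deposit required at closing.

$1,500.12

Cushion = 2 × $306.94 = $613.88
Trial balance (start $0, +$306.94 each month, − disbursements):
  Dec: +$306.94 → $306.94
  Jan: +$306.94 − $557.58 → $56.30
  Feb: +$306.94 → $363.24
  Mar: +$306.94 → $670.18
  Apr: +$306.94 − $341.52 → $635.60
  May: +$306.94 → $942.54
  Jun: +$306.94 − $1,885.08 → -$635.60
  Jul: +$306.94 − $557.58 → -$886.24
  Aug: +$306.94 → -$579.30
  Sep: +$306.94 → -$272.36
  Oct: +$306.94 − $341.52 → -$306.94
  Nov: +$306.94 → $0.00
Lowest trial balance = -$886.24 (Jul)
Initial deposit = cushion − low point = $613.88 − (-$886.24) = $1,500.12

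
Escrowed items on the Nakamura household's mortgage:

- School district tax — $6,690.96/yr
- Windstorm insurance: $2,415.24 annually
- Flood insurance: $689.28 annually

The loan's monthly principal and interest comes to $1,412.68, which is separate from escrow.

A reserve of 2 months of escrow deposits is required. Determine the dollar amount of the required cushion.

School district tax: $6,690.96
Windstorm insurance: $2,415.24
Flood insurance: $689.28
Annual escrow total = $9,795.48
Per month = $9,795.48 / 12 = $816.29
Reserve = 2 × $816.29 = $1,632.58

$1,632.58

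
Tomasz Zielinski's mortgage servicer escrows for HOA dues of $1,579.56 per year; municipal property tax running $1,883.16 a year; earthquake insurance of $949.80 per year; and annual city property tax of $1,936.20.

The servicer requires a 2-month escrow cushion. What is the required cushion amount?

$1,058.12

HOA dues — $1,579.56 annually
Municipal property tax — $1,883.16 annually
Earthquake insurance — $949.80 annually
City property tax — $1,936.20 annually
Total per year = $1,579.56 + $1,883.16 + $949.80 + $1,936.20 = $6,348.72
Per month = $6,348.72 / 12 = $529.06
Cushion = 2 × $529.06 = $1,058.12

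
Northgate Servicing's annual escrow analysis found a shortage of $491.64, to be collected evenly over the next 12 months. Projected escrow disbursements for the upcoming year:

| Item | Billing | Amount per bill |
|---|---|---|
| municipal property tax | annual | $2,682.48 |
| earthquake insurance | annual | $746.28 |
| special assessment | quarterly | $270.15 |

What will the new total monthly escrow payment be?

$416.75

Municipal property tax: $2,682.48/yr
Earthquake insurance: $746.28/yr
Special assessment: $270.15 × 4 = $1,080.60/yr
Total per year = $2,682.48 + $746.28 + $1,080.60 = $4,509.36
Base monthly escrow = $4,509.36 ÷ 12 = $375.78
Monthly shortage recovery: $491.64 / 12 = $40.97
New monthly escrow = $375.78 + $40.97 = $416.75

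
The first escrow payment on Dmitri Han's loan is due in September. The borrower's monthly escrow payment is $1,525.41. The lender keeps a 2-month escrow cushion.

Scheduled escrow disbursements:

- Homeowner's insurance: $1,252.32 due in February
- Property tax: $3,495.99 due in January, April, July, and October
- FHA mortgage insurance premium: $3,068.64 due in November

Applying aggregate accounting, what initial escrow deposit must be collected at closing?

$5,656.47

Cushion = 2 × $1,525.41 = $3,050.82
Trial balance (start $0, +$1,525.41 each month, − disbursements):
  Sep: +$1,525.41 → $1,525.41
  Oct: +$1,525.41 − $3,495.99 → -$445.17
  Nov: +$1,525.41 − $3,068.64 → -$1,988.40
  Dec: +$1,525.41 → -$462.99
  Jan: +$1,525.41 − $3,495.99 → -$2,433.57
  Feb: +$1,525.41 − $1,252.32 → -$2,160.48
  Mar: +$1,525.41 → -$635.07
  Apr: +$1,525.41 − $3,495.99 → -$2,605.65
  May: +$1,525.41 → -$1,080.24
  Jun: +$1,525.41 → $445.17
  Jul: +$1,525.41 − $3,495.99 → -$1,525.41
  Aug: +$1,525.41 → $0.00
Lowest trial balance = -$2,605.65 (Apr)
Initial deposit = cushion − low point = $3,050.82 − (-$2,605.65) = $5,656.47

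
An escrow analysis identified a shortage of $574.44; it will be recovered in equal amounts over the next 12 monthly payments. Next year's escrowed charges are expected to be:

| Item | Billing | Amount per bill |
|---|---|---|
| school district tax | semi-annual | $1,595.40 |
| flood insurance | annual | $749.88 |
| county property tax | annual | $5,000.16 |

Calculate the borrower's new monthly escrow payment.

$792.94

School district tax = $1,595.40 × 2 = $3,190.80 annually
Flood insurance = $749.88 annually
County property tax = $5,000.16 annually
Annual escrow total = $8,940.84
Monthly = $8,940.84 ÷ 12 = $745.07
Shortage per month = $574.44 / 12 = $47.87
Adjusted monthly = $745.07 + $47.87 = $792.94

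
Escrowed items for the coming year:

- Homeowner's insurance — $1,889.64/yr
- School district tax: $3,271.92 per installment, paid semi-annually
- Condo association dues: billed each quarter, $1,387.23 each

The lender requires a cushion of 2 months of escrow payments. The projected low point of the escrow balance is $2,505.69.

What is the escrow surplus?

$175.29

Homeowner's insurance — $1,889.64
School district tax — $3,271.92 × 2 = $6,543.84
Condo association dues — $1,387.23 × 4 = $5,548.92
Combined annual = $1,889.64 + $6,543.84 + $5,548.92 = $13,982.40
Monthly = $13,982.40 ÷ 12 = $1,165.20
Required cushion = 2 × $1,165.20 = $2,330.40
Surplus = $2,505.69 − $2,330.40 = $175.29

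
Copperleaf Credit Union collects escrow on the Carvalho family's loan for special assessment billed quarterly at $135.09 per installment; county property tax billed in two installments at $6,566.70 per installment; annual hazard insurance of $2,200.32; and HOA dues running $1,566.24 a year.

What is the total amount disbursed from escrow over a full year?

Special assessment: $135.09 × 4 = $540.36 annually
County property tax: $6,566.70 × 2 = $13,133.40 annually
Hazard insurance: $2,200.32 annually
HOA dues: $1,566.24 annually
Annual escrow total = $17,440.32

$17,440.32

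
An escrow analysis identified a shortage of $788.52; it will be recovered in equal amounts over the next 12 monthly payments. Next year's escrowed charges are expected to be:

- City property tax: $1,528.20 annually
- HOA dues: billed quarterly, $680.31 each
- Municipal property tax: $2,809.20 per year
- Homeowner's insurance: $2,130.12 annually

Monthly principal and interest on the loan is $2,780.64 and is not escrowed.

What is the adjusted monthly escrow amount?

City property tax: $1,528.20
HOA dues: $680.31 × 4 = $2,721.24
Municipal property tax: $2,809.20
Homeowner's insurance: $2,130.12
Total per year = $1,528.20 + $2,721.24 + $2,809.20 + $2,130.12 = $9,188.76
Monthly escrow = $9,188.76 / 12 = $765.73
Shortage per month = $788.52 / 12 = $65.71
New monthly escrow = $765.73 + $65.71 = $831.44

$831.44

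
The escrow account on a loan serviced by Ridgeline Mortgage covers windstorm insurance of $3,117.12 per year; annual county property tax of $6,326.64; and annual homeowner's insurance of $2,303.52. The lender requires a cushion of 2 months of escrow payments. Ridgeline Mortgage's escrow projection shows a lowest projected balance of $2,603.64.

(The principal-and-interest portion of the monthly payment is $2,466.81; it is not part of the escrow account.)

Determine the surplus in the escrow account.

$645.76

Windstorm insurance — $3,117.12/yr
County property tax — $6,326.64/yr
Homeowner's insurance — $2,303.52/yr
Total annual escrow = $3,117.12 + $6,326.64 + $2,303.52 = $11,747.28
Per month = $11,747.28 / 12 = $978.94
Cushion = 2 × $978.94 = $1,957.88
Excess over cushion: $2,603.64 − $1,957.88 = $645.76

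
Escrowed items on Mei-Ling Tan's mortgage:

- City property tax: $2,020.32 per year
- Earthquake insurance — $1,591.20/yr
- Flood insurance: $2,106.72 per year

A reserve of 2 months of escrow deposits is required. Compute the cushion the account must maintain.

City property tax: $2,020.32/yr
Earthquake insurance: $1,591.20/yr
Flood insurance: $2,106.72/yr
Total annual escrow = $5,718.24
Base monthly escrow = $5,718.24 / 12 = $476.52
Cushion = 2 × $476.52 = $953.04

$953.04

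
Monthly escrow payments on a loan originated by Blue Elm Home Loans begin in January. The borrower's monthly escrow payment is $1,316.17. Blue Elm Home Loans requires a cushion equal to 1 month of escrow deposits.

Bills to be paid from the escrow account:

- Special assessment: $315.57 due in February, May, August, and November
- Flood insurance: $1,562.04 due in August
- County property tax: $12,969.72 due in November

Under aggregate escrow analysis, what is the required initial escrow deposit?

Cushion = 1 × $1,316.17 = $1,316.17
Trial balance (start $0, +$1,316.17 each month, − disbursements):
  Jan: +$1,316.17 → $1,316.17
  Feb: +$1,316.17 − $315.57 → $2,316.77
  Mar: +$1,316.17 → $3,632.94
  Apr: +$1,316.17 → $4,949.11
  May: +$1,316.17 − $315.57 → $5,949.71
  Jun: +$1,316.17 → $7,265.88
  Jul: +$1,316.17 → $8,582.05
  Aug: +$1,316.17 − $1,877.61 → $8,020.61
  Sep: +$1,316.17 → $9,336.78
  Oct: +$1,316.17 → $10,652.95
  Nov: +$1,316.17 − $13,285.29 → -$1,316.17
  Dec: +$1,316.17 → $0.00
Lowest trial balance = -$1,316.17 (Nov)
Initial deposit = cushion − low point = $1,316.17 − (-$1,316.17) = $2,632.34

$2,632.34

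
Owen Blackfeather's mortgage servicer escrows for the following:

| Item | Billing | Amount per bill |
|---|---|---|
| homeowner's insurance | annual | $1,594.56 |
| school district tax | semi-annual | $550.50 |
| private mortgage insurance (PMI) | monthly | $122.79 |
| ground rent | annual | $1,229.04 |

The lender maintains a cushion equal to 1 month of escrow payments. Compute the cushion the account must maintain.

$449.84

Homeowner's insurance = $1,594.56 per year
School district tax = $550.50 × 2 = $1,101.00 per year
Private mortgage insurance (PMI) = $122.79 × 12 = $1,473.48 per year
Ground rent = $1,229.04 per year
Yearly total = $1,594.56 + $1,101.00 + $1,473.48 + $1,229.04 = $5,398.08
Monthly escrow = $5,398.08 ÷ 12 = $449.84
Cushion = 1 × $449.84 = $449.84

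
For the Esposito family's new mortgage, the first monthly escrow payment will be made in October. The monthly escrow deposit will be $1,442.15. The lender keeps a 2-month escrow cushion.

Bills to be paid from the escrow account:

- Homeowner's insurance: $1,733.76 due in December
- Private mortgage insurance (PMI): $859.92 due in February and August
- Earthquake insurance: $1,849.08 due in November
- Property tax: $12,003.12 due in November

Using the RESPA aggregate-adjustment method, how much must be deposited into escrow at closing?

$14,143.81

Cushion = 2 × $1,442.15 = $2,884.30
Trial balance (start $0, +$1,442.15 each month, − disbursements):
  Oct: +$1,442.15 → $1,442.15
  Nov: +$1,442.15 − $13,852.20 → -$10,967.90
  Dec: +$1,442.15 − $1,733.76 → -$11,259.51
  Jan: +$1,442.15 → -$9,817.36
  Feb: +$1,442.15 − $859.92 → -$9,235.13
  Mar: +$1,442.15 → -$7,792.98
  Apr: +$1,442.15 → -$6,350.83
  May: +$1,442.15 → -$4,908.68
  Jun: +$1,442.15 → -$3,466.53
  Jul: +$1,442.15 → -$2,024.38
  Aug: +$1,442.15 − $859.92 → -$1,442.15
  Sep: +$1,442.15 → $0.00
Lowest trial balance = -$11,259.51 (Dec)
Initial deposit = cushion − low point = $2,884.30 − (-$11,259.51) = $14,143.81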